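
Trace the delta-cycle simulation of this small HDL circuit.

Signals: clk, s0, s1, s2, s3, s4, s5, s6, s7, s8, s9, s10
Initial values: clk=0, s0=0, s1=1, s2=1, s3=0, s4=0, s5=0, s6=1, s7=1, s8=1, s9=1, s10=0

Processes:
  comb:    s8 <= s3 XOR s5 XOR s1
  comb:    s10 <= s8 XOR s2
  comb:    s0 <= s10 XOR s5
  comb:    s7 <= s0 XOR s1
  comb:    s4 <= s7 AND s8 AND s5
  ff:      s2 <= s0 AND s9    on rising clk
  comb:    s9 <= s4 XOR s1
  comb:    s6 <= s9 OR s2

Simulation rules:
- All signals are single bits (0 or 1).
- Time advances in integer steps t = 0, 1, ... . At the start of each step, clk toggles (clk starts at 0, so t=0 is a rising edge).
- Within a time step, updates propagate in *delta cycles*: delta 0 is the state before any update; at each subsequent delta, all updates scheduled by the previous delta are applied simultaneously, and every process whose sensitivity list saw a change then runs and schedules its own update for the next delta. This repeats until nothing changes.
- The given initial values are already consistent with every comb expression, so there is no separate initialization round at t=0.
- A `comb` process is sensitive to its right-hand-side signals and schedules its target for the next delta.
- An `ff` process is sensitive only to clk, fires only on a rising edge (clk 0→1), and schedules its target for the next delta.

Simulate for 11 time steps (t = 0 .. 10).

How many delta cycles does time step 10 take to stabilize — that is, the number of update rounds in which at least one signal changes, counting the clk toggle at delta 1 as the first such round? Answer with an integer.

t=0 Δ0: s1=1 s0=0 s9=1 s3=0 s7=1 s2=1 s4=0 s6=1 s8=1 s10=0 clk=0 s5=0
  Δ1: clk:0→1
  Δ2: s2:1→0
  Δ3: s10:0→1
  Δ4: s0:0→1
  Δ5: s7:1→0
  (5Δ to stable)
t=1 Δ0: s1=1 s0=1 s9=1 s3=0 s7=0 s2=0 s4=0 s6=1 s8=1 s10=1 clk=1 s5=0
  Δ1: clk:1→0
  (1Δ to stable)
t=2 Δ0: s1=1 s0=1 s9=1 s3=0 s7=0 s2=0 s4=0 s6=1 s8=1 s10=1 clk=0 s5=0
  Δ1: clk:0→1
  Δ2: s2:0→1
  Δ3: s10:1→0
  Δ4: s0:1→0
  Δ5: s7:0→1
  (5Δ to stable)
t=3 Δ0: s1=1 s0=0 s9=1 s3=0 s7=1 s2=1 s4=0 s6=1 s8=1 s10=0 clk=1 s5=0
  Δ1: clk:1→0
  (1Δ to stable)
t=4 Δ0: s1=1 s0=0 s9=1 s3=0 s7=1 s2=1 s4=0 s6=1 s8=1 s10=0 clk=0 s5=0
  Δ1: clk:0→1
  Δ2: s2:1→0
  Δ3: s10:0→1
  Δ4: s0:0→1
  Δ5: s7:1→0
  (5Δ to stable)
t=5 Δ0: s1=1 s0=1 s9=1 s3=0 s7=0 s2=0 s4=0 s6=1 s8=1 s10=1 clk=1 s5=0
  Δ1: clk:1→0
  (1Δ to stable)
t=6 Δ0: s1=1 s0=1 s9=1 s3=0 s7=0 s2=0 s4=0 s6=1 s8=1 s10=1 clk=0 s5=0
  Δ1: clk:0→1
  Δ2: s2:0→1
  Δ3: s10:1→0
  Δ4: s0:1→0
  Δ5: s7:0→1
  (5Δ to stable)
t=7 Δ0: s1=1 s0=0 s9=1 s3=0 s7=1 s2=1 s4=0 s6=1 s8=1 s10=0 clk=1 s5=0
  Δ1: clk:1→0
  (1Δ to stable)
t=8 Δ0: s1=1 s0=0 s9=1 s3=0 s7=1 s2=1 s4=0 s6=1 s8=1 s10=0 clk=0 s5=0
  Δ1: clk:0→1
  Δ2: s2:1→0
  Δ3: s10:0→1
  Δ4: s0:0→1
  Δ5: s7:1→0
  (5Δ to stable)
t=9 Δ0: s1=1 s0=1 s9=1 s3=0 s7=0 s2=0 s4=0 s6=1 s8=1 s10=1 clk=1 s5=0
  Δ1: clk:1→0
  (1Δ to stable)
t=10 Δ0: s1=1 s0=1 s9=1 s3=0 s7=0 s2=0 s4=0 s6=1 s8=1 s10=1 clk=0 s5=0
  Δ1: clk:0→1
  Δ2: s2:0→1
  Δ3: s10:1→0
  Δ4: s0:1→0
  Δ5: s7:0→1
  (5Δ to stable)

5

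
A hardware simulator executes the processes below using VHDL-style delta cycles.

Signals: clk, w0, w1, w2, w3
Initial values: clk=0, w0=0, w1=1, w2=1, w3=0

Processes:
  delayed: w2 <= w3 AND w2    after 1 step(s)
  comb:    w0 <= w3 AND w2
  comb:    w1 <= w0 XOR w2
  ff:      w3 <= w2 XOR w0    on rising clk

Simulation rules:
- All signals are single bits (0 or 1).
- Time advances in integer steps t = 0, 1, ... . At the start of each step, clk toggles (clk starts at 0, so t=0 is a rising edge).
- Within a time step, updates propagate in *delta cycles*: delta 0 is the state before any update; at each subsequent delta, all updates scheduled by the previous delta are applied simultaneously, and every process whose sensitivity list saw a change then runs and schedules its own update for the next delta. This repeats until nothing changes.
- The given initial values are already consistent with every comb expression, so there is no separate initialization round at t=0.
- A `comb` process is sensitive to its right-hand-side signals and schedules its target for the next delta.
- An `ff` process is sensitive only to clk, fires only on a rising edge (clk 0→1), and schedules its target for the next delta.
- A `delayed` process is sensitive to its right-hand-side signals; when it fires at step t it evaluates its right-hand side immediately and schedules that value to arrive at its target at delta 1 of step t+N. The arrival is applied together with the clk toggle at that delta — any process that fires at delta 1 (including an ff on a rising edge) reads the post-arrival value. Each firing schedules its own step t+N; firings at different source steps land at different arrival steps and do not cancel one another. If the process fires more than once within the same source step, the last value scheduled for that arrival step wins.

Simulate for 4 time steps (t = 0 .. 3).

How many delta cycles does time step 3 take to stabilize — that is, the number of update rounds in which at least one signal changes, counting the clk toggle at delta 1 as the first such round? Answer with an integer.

2

t0.Δ0 w2=1 w1=1 w3=0 clk=0 w0=0
t0.Δ1 w2=1 w1=1 w3=0 clk=1 w0=0
t0.Δ2 w2=1 w1=1 w3=1 clk=1 w0=0
t0.Δ3 w2=1 w1=1 w3=1 clk=1 w0=1
t0.Δ4 w2=1 w1=0 w3=1 clk=1 w0=1
t1.Δ0 w2=1 w1=0 w3=1 clk=1 w0=1
t1.Δ1 w2=1 w1=0 w3=1 clk=0 w0=1
t2.Δ0 w2=1 w1=0 w3=1 clk=0 w0=1
t2.Δ1 w2=1 w1=0 w3=1 clk=1 w0=1
t2.Δ2 w2=1 w1=0 w3=0 clk=1 w0=1
t2.Δ3 w2=1 w1=0 w3=0 clk=1 w0=0
t2.Δ4 w2=1 w1=1 w3=0 clk=1 w0=0
t3.Δ0 w2=1 w1=1 w3=0 clk=1 w0=0
t3.Δ1 w2=0 w1=1 w3=0 clk=0 w0=0
t3.Δ2 w2=0 w1=0 w3=0 clk=0 w0=0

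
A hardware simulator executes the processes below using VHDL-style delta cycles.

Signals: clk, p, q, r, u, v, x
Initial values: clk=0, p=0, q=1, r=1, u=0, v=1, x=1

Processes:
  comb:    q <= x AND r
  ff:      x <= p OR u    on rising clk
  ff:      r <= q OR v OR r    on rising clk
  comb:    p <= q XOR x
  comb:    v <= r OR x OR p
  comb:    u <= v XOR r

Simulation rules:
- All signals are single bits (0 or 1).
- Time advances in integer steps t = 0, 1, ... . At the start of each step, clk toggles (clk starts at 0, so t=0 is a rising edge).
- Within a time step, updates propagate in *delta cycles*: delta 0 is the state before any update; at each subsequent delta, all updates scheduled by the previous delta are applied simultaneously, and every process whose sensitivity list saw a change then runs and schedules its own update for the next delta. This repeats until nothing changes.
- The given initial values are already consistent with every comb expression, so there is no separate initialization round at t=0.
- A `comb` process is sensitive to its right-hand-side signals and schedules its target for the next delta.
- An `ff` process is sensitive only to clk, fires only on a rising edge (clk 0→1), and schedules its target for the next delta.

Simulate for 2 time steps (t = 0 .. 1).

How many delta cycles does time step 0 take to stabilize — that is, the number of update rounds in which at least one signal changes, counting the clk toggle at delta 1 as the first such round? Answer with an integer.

4

[bits: v,r,x,clk,p,u,q]
t=0: Δ0=1110001 Δ1=1111001 Δ2=1101001 Δ3=1101100 Δ4=1101000 | 4Δ
t=1: Δ0=1101000 Δ1=1100000 | 1Δ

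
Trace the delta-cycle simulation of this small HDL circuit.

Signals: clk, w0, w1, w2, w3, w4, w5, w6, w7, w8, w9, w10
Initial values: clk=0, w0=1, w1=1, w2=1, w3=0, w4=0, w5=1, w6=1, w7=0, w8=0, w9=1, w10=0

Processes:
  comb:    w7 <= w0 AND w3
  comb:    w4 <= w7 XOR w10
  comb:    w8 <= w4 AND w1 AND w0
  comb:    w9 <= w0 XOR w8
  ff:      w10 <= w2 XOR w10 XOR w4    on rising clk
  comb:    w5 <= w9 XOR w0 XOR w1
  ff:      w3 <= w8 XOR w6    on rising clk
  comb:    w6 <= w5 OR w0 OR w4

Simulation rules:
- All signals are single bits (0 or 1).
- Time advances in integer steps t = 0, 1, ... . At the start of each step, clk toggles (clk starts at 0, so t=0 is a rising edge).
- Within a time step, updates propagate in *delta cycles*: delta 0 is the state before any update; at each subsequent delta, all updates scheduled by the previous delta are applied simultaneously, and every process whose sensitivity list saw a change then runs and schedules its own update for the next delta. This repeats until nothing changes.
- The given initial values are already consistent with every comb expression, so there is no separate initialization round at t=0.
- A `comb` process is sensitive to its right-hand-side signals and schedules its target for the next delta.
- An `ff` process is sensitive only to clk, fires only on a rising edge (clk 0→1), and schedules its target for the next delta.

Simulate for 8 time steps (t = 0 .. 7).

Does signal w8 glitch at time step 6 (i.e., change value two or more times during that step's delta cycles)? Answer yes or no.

t=0 Δ0: w9=1 clk=0 w5=1 w10=0 w8=0 w2=1 w7=0 w6=1 w4=0 w3=0 w0=1 w1=1
  Δ1: clk:0→1
  Δ2: w10:0→1, w3:0→1
  Δ3: w7:0→1, w4:0→1
  Δ4: w8:0→1, w4:1→0
  Δ5: w9:1→0, w8:1→0
  Δ6: w9:0→1, w5:1→0
  Δ7: w5:0→1
  (7Δ to stable)
t=1 Δ0: w9=1 clk=1 w5=1 w10=1 w8=0 w2=1 w7=1 w6=1 w4=0 w3=1 w0=1 w1=1
  Δ1: clk:1→0
  (1Δ to stable)
t=2 Δ0: w9=1 clk=0 w5=1 w10=1 w8=0 w2=1 w7=1 w6=1 w4=0 w3=1 w0=1 w1=1
  Δ1: clk:0→1
  Δ2: w10:1→0
  Δ3: w4:0→1
  Δ4: w8:0→1
  Δ5: w9:1→0
  Δ6: w5:1→0
  (6Δ to stable)
t=3 Δ0: w9=0 clk=1 w5=0 w10=0 w8=1 w2=1 w7=1 w6=1 w4=1 w3=1 w0=1 w1=1
  Δ1: clk:1→0
  (1Δ to stable)
t=4 Δ0: w9=0 clk=0 w5=0 w10=0 w8=1 w2=1 w7=1 w6=1 w4=1 w3=1 w0=1 w1=1
  Δ1: clk:0→1
  Δ2: w3:1→0
  Δ3: w7:1→0
  Δ4: w4:1→0
  Δ5: w8:1→0
  Δ6: w9:0→1
  Δ7: w5:0→1
  (7Δ to stable)
t=5 Δ0: w9=1 clk=1 w5=1 w10=0 w8=0 w2=1 w7=0 w6=1 w4=0 w3=0 w0=1 w1=1
  Δ1: clk:1→0
  (1Δ to stable)
t=6 Δ0: w9=1 clk=0 w5=1 w10=0 w8=0 w2=1 w7=0 w6=1 w4=0 w3=0 w0=1 w1=1
  Δ1: clk:0→1
  Δ2: w10:0→1, w3:0→1
  Δ3: w7:0→1, w4:0→1
  Δ4: w8:0→1, w4:1→0
  Δ5: w9:1→0, w8:1→0
  Δ6: w9:0→1, w5:1→0
  Δ7: w5:0→1
  (7Δ to stable)
t=7 Δ0: w9=1 clk=1 w5=1 w10=1 w8=0 w2=1 w7=1 w6=1 w4=0 w3=1 w0=1 w1=1
  Δ1: clk:1→0
  (1Δ to stable)

yes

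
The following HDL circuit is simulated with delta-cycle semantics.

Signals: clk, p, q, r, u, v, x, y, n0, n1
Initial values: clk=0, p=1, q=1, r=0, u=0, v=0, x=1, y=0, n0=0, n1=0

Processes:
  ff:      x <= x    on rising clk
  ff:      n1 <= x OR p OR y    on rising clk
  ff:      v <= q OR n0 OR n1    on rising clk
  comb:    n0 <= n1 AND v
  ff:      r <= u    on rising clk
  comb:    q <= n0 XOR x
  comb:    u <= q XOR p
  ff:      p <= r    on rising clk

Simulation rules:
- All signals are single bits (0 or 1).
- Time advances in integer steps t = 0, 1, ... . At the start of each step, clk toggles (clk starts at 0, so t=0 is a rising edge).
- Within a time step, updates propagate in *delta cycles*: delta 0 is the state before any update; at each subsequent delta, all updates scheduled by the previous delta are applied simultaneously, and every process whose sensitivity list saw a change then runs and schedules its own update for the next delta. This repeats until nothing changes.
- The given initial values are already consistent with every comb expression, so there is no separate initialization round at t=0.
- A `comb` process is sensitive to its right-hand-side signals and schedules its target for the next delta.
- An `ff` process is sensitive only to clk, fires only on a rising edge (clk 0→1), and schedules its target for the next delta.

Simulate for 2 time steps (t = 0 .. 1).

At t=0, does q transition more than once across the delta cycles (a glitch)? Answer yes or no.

[bits: r,y,q,v,clk,u,p,n1,n0,x]
t=0: Δ0=0010001001 Δ1=0010101001 Δ2=0011100101 Δ3=0011110111 Δ4=0001110111 Δ5=0001100111 | 5Δ
t=1: Δ0=0001100111 Δ1=0001000111 | 1Δ

no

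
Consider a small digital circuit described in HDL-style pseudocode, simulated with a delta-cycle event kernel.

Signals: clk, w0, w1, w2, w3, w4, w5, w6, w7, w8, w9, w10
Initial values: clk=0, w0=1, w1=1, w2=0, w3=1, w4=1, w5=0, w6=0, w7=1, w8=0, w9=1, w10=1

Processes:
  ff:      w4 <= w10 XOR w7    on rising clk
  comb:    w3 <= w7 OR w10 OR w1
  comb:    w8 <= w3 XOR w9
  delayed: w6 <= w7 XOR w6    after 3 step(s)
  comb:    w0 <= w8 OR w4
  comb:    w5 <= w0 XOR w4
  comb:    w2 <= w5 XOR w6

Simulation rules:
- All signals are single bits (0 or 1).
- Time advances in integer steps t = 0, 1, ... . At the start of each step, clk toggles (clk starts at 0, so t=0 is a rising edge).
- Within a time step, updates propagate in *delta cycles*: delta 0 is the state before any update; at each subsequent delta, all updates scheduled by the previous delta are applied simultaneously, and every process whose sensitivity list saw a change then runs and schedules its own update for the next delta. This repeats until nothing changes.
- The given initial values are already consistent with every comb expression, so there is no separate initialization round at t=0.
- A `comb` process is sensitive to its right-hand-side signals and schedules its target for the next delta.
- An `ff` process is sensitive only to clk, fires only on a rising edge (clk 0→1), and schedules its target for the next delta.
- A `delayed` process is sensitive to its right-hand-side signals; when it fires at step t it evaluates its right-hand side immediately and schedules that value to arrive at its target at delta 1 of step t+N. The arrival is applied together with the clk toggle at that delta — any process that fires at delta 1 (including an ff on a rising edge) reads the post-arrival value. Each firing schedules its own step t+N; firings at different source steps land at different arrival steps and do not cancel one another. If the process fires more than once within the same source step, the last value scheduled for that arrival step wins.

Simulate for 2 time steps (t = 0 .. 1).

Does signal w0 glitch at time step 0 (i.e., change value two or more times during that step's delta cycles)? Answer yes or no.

no

[bits: w7,w9,w4,w5,w8,w6,w10,w1,w2,w3,clk,w0]
t=0: Δ0=111000110101 Δ1=111000110111 Δ2=110000110111 Δ3=110100110110 Δ4=110000111110 Δ5=110000110110 | 5Δ
t=1: Δ0=110000110110 Δ1=110000110100 | 1Δ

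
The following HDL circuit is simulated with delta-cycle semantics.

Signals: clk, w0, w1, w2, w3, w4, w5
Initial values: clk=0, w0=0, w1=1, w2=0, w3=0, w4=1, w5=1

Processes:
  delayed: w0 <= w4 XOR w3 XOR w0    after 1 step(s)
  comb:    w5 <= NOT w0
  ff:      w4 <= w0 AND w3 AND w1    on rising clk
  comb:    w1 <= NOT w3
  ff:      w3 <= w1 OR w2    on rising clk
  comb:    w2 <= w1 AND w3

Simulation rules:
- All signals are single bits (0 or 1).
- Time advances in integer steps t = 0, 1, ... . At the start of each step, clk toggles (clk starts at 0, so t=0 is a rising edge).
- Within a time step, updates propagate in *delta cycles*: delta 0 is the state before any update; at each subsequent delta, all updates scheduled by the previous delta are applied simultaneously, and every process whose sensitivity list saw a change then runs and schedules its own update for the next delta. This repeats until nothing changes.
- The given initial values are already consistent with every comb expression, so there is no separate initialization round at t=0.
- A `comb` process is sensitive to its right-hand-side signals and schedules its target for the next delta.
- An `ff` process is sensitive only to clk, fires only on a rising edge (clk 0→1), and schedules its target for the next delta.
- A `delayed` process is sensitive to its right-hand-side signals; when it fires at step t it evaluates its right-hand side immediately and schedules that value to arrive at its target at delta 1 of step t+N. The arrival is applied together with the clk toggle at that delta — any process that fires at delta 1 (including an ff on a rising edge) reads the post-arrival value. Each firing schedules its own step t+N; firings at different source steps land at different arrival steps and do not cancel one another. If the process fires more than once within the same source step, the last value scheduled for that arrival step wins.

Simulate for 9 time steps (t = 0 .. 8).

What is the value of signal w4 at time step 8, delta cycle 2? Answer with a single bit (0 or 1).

t=0 Δ0: w3=0 w4=1 clk=0 w1=1 w0=0 w2=0 w5=1
  Δ1: clk:0→1
  Δ2: w3:0→1, w4:1→0
  Δ3: w1:1→0, w2:0→1
  Δ4: w2:1→0
  (4Δ to stable)
t=1 Δ0: w3=1 w4=0 clk=1 w1=0 w0=0 w2=0 w5=1
  Δ1: clk:1→0, w0:0→1
  Δ2: w5:1→0
  (2Δ to stable)
t=2 Δ0: w3=1 w4=0 clk=0 w1=0 w0=1 w2=0 w5=0
  Δ1: clk:0→1, w0:1→0
  Δ2: w3:1→0, w5:0→1
  Δ3: w1:0→1
  (3Δ to stable)
t=3 Δ0: w3=0 w4=0 clk=1 w1=1 w0=0 w2=0 w5=1
  Δ1: clk:1→0
  (1Δ to stable)
t=4 Δ0: w3=0 w4=0 clk=0 w1=1 w0=0 w2=0 w5=1
  Δ1: clk:0→1
  Δ2: w3:0→1
  Δ3: w1:1→0, w2:0→1
  Δ4: w2:1→0
  (4Δ to stable)
t=5 Δ0: w3=1 w4=0 clk=1 w1=0 w0=0 w2=0 w5=1
  Δ1: clk:1→0, w0:0→1
  Δ2: w5:1→0
  (2Δ to stable)
t=6 Δ0: w3=1 w4=0 clk=0 w1=0 w0=1 w2=0 w5=0
  Δ1: clk:0→1, w0:1→0
  Δ2: w3:1→0, w5:0→1
  Δ3: w1:0→1
  (3Δ to stable)
t=7 Δ0: w3=0 w4=0 clk=1 w1=1 w0=0 w2=0 w5=1
  Δ1: clk:1→0
  (1Δ to stable)
t=8 Δ0: w3=0 w4=0 clk=0 w1=1 w0=0 w2=0 w5=1
  Δ1: clk:0→1
  Δ2: w3:0→1
  Δ3: w1:1→0, w2:0→1
  Δ4: w2:1→0
  (4Δ to stable)

0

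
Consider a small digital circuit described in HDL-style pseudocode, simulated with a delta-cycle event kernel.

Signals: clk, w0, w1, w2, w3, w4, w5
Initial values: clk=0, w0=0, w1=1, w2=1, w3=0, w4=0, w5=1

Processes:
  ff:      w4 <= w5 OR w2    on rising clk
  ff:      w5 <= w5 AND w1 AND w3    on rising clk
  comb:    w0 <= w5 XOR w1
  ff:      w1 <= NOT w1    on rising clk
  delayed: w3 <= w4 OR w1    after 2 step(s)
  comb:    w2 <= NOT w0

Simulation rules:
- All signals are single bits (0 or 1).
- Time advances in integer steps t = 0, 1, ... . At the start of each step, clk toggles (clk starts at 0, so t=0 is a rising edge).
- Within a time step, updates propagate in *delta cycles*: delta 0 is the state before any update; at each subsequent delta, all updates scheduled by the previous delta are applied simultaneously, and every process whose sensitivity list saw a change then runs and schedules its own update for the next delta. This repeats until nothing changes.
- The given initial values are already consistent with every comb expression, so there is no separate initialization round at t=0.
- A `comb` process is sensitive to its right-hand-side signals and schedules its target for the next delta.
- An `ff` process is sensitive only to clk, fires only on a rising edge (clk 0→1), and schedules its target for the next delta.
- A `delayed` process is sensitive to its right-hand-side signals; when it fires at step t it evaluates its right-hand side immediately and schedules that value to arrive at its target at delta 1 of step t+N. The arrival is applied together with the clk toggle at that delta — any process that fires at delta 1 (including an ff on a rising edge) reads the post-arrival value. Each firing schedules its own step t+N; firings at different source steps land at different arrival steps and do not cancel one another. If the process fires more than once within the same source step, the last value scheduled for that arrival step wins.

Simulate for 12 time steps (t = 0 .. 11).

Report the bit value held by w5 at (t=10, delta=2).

t0.Δ0 w5=1 w1=1 w0=0 clk=0 w2=1 w3=0 w4=0
t0.Δ1 w5=1 w1=1 w0=0 clk=1 w2=1 w3=0 w4=0
t0.Δ2 w5=0 w1=0 w0=0 clk=1 w2=1 w3=0 w4=1
t1.Δ0 w5=0 w1=0 w0=0 clk=1 w2=1 w3=0 w4=1
t1.Δ1 w5=0 w1=0 w0=0 clk=0 w2=1 w3=0 w4=1
t2.Δ0 w5=0 w1=0 w0=0 clk=0 w2=1 w3=0 w4=1
t2.Δ1 w5=0 w1=0 w0=0 clk=1 w2=1 w3=1 w4=1
t2.Δ2 w5=0 w1=1 w0=0 clk=1 w2=1 w3=1 w4=1
t2.Δ3 w5=0 w1=1 w0=1 clk=1 w2=1 w3=1 w4=1
t2.Δ4 w5=0 w1=1 w0=1 clk=1 w2=0 w3=1 w4=1
t3.Δ0 w5=0 w1=1 w0=1 clk=1 w2=0 w3=1 w4=1
t3.Δ1 w5=0 w1=1 w0=1 clk=0 w2=0 w3=1 w4=1
t4.Δ0 w5=0 w1=1 w0=1 clk=0 w2=0 w3=1 w4=1
t4.Δ1 w5=0 w1=1 w0=1 clk=1 w2=0 w3=1 w4=1
t4.Δ2 w5=0 w1=0 w0=1 clk=1 w2=0 w3=1 w4=0
t4.Δ3 w5=0 w1=0 w0=0 clk=1 w2=0 w3=1 w4=0
t4.Δ4 w5=0 w1=0 w0=0 clk=1 w2=1 w3=1 w4=0
t5.Δ0 w5=0 w1=0 w0=0 clk=1 w2=1 w3=1 w4=0
t5.Δ1 w5=0 w1=0 w0=0 clk=0 w2=1 w3=1 w4=0
t6.Δ0 w5=0 w1=0 w0=0 clk=0 w2=1 w3=1 w4=0
t6.Δ1 w5=0 w1=0 w0=0 clk=1 w2=1 w3=0 w4=0
t6.Δ2 w5=0 w1=1 w0=0 clk=1 w2=1 w3=0 w4=1
t6.Δ3 w5=0 w1=1 w0=1 clk=1 w2=1 w3=0 w4=1
t6.Δ4 w5=0 w1=1 w0=1 clk=1 w2=0 w3=0 w4=1
t7.Δ0 w5=0 w1=1 w0=1 clk=1 w2=0 w3=0 w4=1
t7.Δ1 w5=0 w1=1 w0=1 clk=0 w2=0 w3=0 w4=1
t8.Δ0 w5=0 w1=1 w0=1 clk=0 w2=0 w3=0 w4=1
t8.Δ1 w5=0 w1=1 w0=1 clk=1 w2=0 w3=1 w4=1
t8.Δ2 w5=0 w1=0 w0=1 clk=1 w2=0 w3=1 w4=0
t8.Δ3 w5=0 w1=0 w0=0 clk=1 w2=0 w3=1 w4=0
t8.Δ4 w5=0 w1=0 w0=0 clk=1 w2=1 w3=1 w4=0
t9.Δ0 w5=0 w1=0 w0=0 clk=1 w2=1 w3=1 w4=0
t9.Δ1 w5=0 w1=0 w0=0 clk=0 w2=1 w3=1 w4=0
t10.Δ0 w5=0 w1=0 w0=0 clk=0 w2=1 w3=1 w4=0
t10.Δ1 w5=0 w1=0 w0=0 clk=1 w2=1 w3=0 w4=0
t10.Δ2 w5=0 w1=1 w0=0 clk=1 w2=1 w3=0 w4=1
t10.Δ3 w5=0 w1=1 w0=1 clk=1 w2=1 w3=0 w4=1
t10.Δ4 w5=0 w1=1 w0=1 clk=1 w2=0 w3=0 w4=1
t11.Δ0 w5=0 w1=1 w0=1 clk=1 w2=0 w3=0 w4=1
t11.Δ1 w5=0 w1=1 w0=1 clk=0 w2=0 w3=0 w4=1

0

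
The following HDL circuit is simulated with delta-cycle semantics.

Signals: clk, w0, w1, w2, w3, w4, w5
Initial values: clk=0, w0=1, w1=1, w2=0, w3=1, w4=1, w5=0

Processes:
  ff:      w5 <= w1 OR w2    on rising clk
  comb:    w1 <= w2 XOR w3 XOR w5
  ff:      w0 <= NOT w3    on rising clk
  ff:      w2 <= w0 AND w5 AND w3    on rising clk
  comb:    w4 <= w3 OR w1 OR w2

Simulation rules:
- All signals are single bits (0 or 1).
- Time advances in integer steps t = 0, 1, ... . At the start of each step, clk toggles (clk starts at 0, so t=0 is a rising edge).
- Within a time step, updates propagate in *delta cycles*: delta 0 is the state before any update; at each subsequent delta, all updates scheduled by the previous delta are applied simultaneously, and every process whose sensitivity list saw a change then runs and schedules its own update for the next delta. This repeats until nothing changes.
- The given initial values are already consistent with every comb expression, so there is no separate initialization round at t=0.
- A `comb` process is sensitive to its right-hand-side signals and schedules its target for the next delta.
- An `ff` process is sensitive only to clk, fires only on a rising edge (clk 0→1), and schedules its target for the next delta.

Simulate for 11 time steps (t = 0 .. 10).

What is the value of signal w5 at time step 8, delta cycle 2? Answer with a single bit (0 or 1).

t0.Δ0 w5=0 w2=0 w0=1 w4=1 clk=0 w3=1 w1=1
t0.Δ1 w5=0 w2=0 w0=1 w4=1 clk=1 w3=1 w1=1
t0.Δ2 w5=1 w2=0 w0=0 w4=1 clk=1 w3=1 w1=1
t0.Δ3 w5=1 w2=0 w0=0 w4=1 clk=1 w3=1 w1=0
t1.Δ0 w5=1 w2=0 w0=0 w4=1 clk=1 w3=1 w1=0
t1.Δ1 w5=1 w2=0 w0=0 w4=1 clk=0 w3=1 w1=0
t2.Δ0 w5=1 w2=0 w0=0 w4=1 clk=0 w3=1 w1=0
t2.Δ1 w5=1 w2=0 w0=0 w4=1 clk=1 w3=1 w1=0
t2.Δ2 w5=0 w2=0 w0=0 w4=1 clk=1 w3=1 w1=0
t2.Δ3 w5=0 w2=0 w0=0 w4=1 clk=1 w3=1 w1=1
t3.Δ0 w5=0 w2=0 w0=0 w4=1 clk=1 w3=1 w1=1
t3.Δ1 w5=0 w2=0 w0=0 w4=1 clk=0 w3=1 w1=1
t4.Δ0 w5=0 w2=0 w0=0 w4=1 clk=0 w3=1 w1=1
t4.Δ1 w5=0 w2=0 w0=0 w4=1 clk=1 w3=1 w1=1
t4.Δ2 w5=1 w2=0 w0=0 w4=1 clk=1 w3=1 w1=1
t4.Δ3 w5=1 w2=0 w0=0 w4=1 clk=1 w3=1 w1=0
t5.Δ0 w5=1 w2=0 w0=0 w4=1 clk=1 w3=1 w1=0
t5.Δ1 w5=1 w2=0 w0=0 w4=1 clk=0 w3=1 w1=0
t6.Δ0 w5=1 w2=0 w0=0 w4=1 clk=0 w3=1 w1=0
t6.Δ1 w5=1 w2=0 w0=0 w4=1 clk=1 w3=1 w1=0
t6.Δ2 w5=0 w2=0 w0=0 w4=1 clk=1 w3=1 w1=0
t6.Δ3 w5=0 w2=0 w0=0 w4=1 clk=1 w3=1 w1=1
t7.Δ0 w5=0 w2=0 w0=0 w4=1 clk=1 w3=1 w1=1
t7.Δ1 w5=0 w2=0 w0=0 w4=1 clk=0 w3=1 w1=1
t8.Δ0 w5=0 w2=0 w0=0 w4=1 clk=0 w3=1 w1=1
t8.Δ1 w5=0 w2=0 w0=0 w4=1 clk=1 w3=1 w1=1
t8.Δ2 w5=1 w2=0 w0=0 w4=1 clk=1 w3=1 w1=1
t8.Δ3 w5=1 w2=0 w0=0 w4=1 clk=1 w3=1 w1=0
t9.Δ0 w5=1 w2=0 w0=0 w4=1 clk=1 w3=1 w1=0
t9.Δ1 w5=1 w2=0 w0=0 w4=1 clk=0 w3=1 w1=0
t10.Δ0 w5=1 w2=0 w0=0 w4=1 clk=0 w3=1 w1=0
t10.Δ1 w5=1 w2=0 w0=0 w4=1 clk=1 w3=1 w1=0
t10.Δ2 w5=0 w2=0 w0=0 w4=1 clk=1 w3=1 w1=0
t10.Δ3 w5=0 w2=0 w0=0 w4=1 clk=1 w3=1 w1=1

1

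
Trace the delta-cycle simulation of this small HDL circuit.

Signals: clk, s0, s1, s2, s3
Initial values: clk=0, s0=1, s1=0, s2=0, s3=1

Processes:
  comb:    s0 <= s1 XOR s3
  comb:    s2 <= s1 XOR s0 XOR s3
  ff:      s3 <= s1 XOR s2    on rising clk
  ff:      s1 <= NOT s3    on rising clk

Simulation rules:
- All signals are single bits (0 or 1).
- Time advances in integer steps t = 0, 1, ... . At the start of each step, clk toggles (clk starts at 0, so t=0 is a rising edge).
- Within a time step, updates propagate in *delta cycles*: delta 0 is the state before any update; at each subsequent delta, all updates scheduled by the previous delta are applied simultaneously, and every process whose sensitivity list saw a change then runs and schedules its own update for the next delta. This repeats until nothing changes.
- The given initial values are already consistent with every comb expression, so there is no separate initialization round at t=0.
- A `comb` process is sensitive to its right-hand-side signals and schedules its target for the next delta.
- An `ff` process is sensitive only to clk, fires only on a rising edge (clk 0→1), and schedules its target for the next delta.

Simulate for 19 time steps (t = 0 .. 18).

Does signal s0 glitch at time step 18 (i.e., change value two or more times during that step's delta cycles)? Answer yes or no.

no

t0.Δ0 clk=0 s1=0 s0=1 s3=1 s2=0
t0.Δ1 clk=1 s1=0 s0=1 s3=1 s2=0
t0.Δ2 clk=1 s1=0 s0=1 s3=0 s2=0
t0.Δ3 clk=1 s1=0 s0=0 s3=0 s2=1
t0.Δ4 clk=1 s1=0 s0=0 s3=0 s2=0
t1.Δ0 clk=1 s1=0 s0=0 s3=0 s2=0
t1.Δ1 clk=0 s1=0 s0=0 s3=0 s2=0
t2.Δ0 clk=0 s1=0 s0=0 s3=0 s2=0
t2.Δ1 clk=1 s1=0 s0=0 s3=0 s2=0
t2.Δ2 clk=1 s1=1 s0=0 s3=0 s2=0
t2.Δ3 clk=1 s1=1 s0=1 s3=0 s2=1
t2.Δ4 clk=1 s1=1 s0=1 s3=0 s2=0
t3.Δ0 clk=1 s1=1 s0=1 s3=0 s2=0
t3.Δ1 clk=0 s1=1 s0=1 s3=0 s2=0
t4.Δ0 clk=0 s1=1 s0=1 s3=0 s2=0
t4.Δ1 clk=1 s1=1 s0=1 s3=0 s2=0
t4.Δ2 clk=1 s1=1 s0=1 s3=1 s2=0
t4.Δ3 clk=1 s1=1 s0=0 s3=1 s2=1
t4.Δ4 clk=1 s1=1 s0=0 s3=1 s2=0
t5.Δ0 clk=1 s1=1 s0=0 s3=1 s2=0
t5.Δ1 clk=0 s1=1 s0=0 s3=1 s2=0
t6.Δ0 clk=0 s1=1 s0=0 s3=1 s2=0
t6.Δ1 clk=1 s1=1 s0=0 s3=1 s2=0
t6.Δ2 clk=1 s1=0 s0=0 s3=1 s2=0
t6.Δ3 clk=1 s1=0 s0=1 s3=1 s2=1
t6.Δ4 clk=1 s1=0 s0=1 s3=1 s2=0
t7.Δ0 clk=1 s1=0 s0=1 s3=1 s2=0
t7.Δ1 clk=0 s1=0 s0=1 s3=1 s2=0
t8.Δ0 clk=0 s1=0 s0=1 s3=1 s2=0
t8.Δ1 clk=1 s1=0 s0=1 s3=1 s2=0
t8.Δ2 clk=1 s1=0 s0=1 s3=0 s2=0
t8.Δ3 clk=1 s1=0 s0=0 s3=0 s2=1
t8.Δ4 clk=1 s1=0 s0=0 s3=0 s2=0
t9.Δ0 clk=1 s1=0 s0=0 s3=0 s2=0
t9.Δ1 clk=0 s1=0 s0=0 s3=0 s2=0
t10.Δ0 clk=0 s1=0 s0=0 s3=0 s2=0
t10.Δ1 clk=1 s1=0 s0=0 s3=0 s2=0
t10.Δ2 clk=1 s1=1 s0=0 s3=0 s2=0
t10.Δ3 clk=1 s1=1 s0=1 s3=0 s2=1
t10.Δ4 clk=1 s1=1 s0=1 s3=0 s2=0
t11.Δ0 clk=1 s1=1 s0=1 s3=0 s2=0
t11.Δ1 clk=0 s1=1 s0=1 s3=0 s2=0
t12.Δ0 clk=0 s1=1 s0=1 s3=0 s2=0
t12.Δ1 clk=1 s1=1 s0=1 s3=0 s2=0
t12.Δ2 clk=1 s1=1 s0=1 s3=1 s2=0
t12.Δ3 clk=1 s1=1 s0=0 s3=1 s2=1
t12.Δ4 clk=1 s1=1 s0=0 s3=1 s2=0
t13.Δ0 clk=1 s1=1 s0=0 s3=1 s2=0
t13.Δ1 clk=0 s1=1 s0=0 s3=1 s2=0
t14.Δ0 clk=0 s1=1 s0=0 s3=1 s2=0
t14.Δ1 clk=1 s1=1 s0=0 s3=1 s2=0
t14.Δ2 clk=1 s1=0 s0=0 s3=1 s2=0
t14.Δ3 clk=1 s1=0 s0=1 s3=1 s2=1
t14.Δ4 clk=1 s1=0 s0=1 s3=1 s2=0
t15.Δ0 clk=1 s1=0 s0=1 s3=1 s2=0
t15.Δ1 clk=0 s1=0 s0=1 s3=1 s2=0
t16.Δ0 clk=0 s1=0 s0=1 s3=1 s2=0
t16.Δ1 clk=1 s1=0 s0=1 s3=1 s2=0
t16.Δ2 clk=1 s1=0 s0=1 s3=0 s2=0
t16.Δ3 clk=1 s1=0 s0=0 s3=0 s2=1
t16.Δ4 clk=1 s1=0 s0=0 s3=0 s2=0
t17.Δ0 clk=1 s1=0 s0=0 s3=0 s2=0
t17.Δ1 clk=0 s1=0 s0=0 s3=0 s2=0
t18.Δ0 clk=0 s1=0 s0=0 s3=0 s2=0
t18.Δ1 clk=1 s1=0 s0=0 s3=0 s2=0
t18.Δ2 clk=1 s1=1 s0=0 s3=0 s2=0
t18.Δ3 clk=1 s1=1 s0=1 s3=0 s2=1
t18.Δ4 clk=1 s1=1 s0=1 s3=0 s2=0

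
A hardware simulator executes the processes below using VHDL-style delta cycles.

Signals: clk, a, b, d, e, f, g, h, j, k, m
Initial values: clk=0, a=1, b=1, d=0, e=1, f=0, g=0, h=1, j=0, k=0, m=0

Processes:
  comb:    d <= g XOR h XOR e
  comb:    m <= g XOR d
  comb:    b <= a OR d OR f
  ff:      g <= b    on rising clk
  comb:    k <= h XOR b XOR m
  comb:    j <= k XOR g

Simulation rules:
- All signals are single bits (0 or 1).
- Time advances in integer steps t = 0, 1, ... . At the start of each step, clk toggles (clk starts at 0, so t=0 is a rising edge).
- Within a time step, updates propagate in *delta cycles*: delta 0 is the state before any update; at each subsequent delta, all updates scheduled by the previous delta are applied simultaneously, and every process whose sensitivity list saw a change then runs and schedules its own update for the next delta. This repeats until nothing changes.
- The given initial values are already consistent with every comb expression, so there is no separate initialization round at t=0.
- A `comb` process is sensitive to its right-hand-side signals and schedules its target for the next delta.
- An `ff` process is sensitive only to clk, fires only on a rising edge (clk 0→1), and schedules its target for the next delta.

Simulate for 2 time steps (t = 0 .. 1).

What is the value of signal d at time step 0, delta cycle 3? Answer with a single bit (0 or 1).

1

[bits: a,j,g,k,m,f,h,e,clk,b,d]
t=0: Δ0=10000011010 Δ1=10000011110 Δ2=10100011110 Δ3=11101011111 Δ4=11110011111 Δ5=10100011111 Δ6=11100011111 | 6Δ
t=1: Δ0=11100011111 Δ1=11100011011 | 1Δ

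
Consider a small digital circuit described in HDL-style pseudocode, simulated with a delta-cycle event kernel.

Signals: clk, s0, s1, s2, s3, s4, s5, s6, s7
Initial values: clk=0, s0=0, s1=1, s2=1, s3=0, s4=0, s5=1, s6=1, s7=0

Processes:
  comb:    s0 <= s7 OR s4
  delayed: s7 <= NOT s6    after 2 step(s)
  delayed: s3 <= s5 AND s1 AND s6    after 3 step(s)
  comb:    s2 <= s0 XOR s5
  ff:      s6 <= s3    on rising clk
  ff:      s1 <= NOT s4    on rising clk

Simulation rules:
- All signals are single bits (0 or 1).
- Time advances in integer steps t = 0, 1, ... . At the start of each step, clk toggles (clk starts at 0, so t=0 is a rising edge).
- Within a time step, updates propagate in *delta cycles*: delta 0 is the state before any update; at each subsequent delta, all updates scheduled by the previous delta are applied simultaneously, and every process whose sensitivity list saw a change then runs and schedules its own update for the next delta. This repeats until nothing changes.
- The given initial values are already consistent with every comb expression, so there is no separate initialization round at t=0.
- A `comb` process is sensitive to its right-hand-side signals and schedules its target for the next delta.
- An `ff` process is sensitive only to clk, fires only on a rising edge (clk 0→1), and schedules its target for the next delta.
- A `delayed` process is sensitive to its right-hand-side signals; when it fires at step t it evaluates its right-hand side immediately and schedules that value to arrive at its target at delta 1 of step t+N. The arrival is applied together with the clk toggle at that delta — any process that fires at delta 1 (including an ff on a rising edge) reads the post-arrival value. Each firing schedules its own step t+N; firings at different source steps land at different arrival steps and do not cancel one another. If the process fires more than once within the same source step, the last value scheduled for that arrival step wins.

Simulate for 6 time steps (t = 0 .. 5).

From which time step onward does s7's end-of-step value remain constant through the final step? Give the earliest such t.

[bits: clk,s3,s4,s0,s7,s1,s2,s6,s5]
t=0: Δ0=000001111 Δ1=100001111 Δ2=100001101 | 2Δ
t=1: Δ0=100001101 Δ1=000001101 | 1Δ
t=2: Δ0=000001101 Δ1=100011101 Δ2=100111101 Δ3=100111001 | 3Δ
t=3: Δ0=100111001 Δ1=000111001 | 1Δ
t=4: Δ0=000111001 Δ1=100111001 | 1Δ
t=5: Δ0=100111001 Δ1=000111001 | 1Δ

2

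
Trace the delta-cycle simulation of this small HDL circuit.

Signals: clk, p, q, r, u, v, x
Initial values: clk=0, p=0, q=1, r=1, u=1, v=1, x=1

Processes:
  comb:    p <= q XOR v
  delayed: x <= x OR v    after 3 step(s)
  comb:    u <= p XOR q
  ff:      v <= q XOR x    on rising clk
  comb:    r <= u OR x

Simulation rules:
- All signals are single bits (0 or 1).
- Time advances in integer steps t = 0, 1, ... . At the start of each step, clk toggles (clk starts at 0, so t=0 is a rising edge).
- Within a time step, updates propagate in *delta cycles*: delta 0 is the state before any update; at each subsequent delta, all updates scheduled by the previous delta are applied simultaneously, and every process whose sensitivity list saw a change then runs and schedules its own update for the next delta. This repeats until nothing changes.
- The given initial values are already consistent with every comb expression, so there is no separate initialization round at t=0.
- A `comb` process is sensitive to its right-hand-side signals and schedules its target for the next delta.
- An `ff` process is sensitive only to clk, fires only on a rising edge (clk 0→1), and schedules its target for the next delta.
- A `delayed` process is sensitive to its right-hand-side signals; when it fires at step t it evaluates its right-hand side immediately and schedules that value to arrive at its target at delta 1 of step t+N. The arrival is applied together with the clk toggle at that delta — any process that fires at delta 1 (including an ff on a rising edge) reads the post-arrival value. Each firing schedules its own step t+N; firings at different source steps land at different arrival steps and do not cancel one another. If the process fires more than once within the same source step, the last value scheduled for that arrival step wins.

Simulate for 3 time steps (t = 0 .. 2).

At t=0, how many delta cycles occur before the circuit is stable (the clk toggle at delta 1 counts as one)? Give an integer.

4

[bits: u,x,clk,q,p,v,r]
t=0: Δ0=1101011 Δ1=1111011 Δ2=1111001 Δ3=1111101 Δ4=0111101 | 4Δ
t=1: Δ0=0111101 Δ1=0101101 | 1Δ
t=2: Δ0=0101101 Δ1=0111101 | 1Δ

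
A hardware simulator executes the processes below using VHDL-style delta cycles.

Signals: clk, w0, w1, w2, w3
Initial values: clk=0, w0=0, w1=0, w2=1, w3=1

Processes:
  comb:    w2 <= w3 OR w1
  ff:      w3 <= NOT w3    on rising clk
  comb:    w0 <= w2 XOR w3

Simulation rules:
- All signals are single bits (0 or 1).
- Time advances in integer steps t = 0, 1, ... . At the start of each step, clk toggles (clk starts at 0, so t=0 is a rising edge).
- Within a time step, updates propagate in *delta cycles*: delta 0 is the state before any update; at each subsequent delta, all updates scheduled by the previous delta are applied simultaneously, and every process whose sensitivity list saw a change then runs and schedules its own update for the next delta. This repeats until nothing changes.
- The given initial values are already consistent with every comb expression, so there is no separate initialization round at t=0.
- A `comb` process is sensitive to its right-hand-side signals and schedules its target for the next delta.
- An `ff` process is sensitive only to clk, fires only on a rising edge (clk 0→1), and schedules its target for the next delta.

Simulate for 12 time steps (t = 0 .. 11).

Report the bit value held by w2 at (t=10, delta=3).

1

t0.Δ0 w0=0 w1=0 w2=1 clk=0 w3=1
t0.Δ1 w0=0 w1=0 w2=1 clk=1 w3=1
t0.Δ2 w0=0 w1=0 w2=1 clk=1 w3=0
t0.Δ3 w0=1 w1=0 w2=0 clk=1 w3=0
t0.Δ4 w0=0 w1=0 w2=0 clk=1 w3=0
t1.Δ0 w0=0 w1=0 w2=0 clk=1 w3=0
t1.Δ1 w0=0 w1=0 w2=0 clk=0 w3=0
t2.Δ0 w0=0 w1=0 w2=0 clk=0 w3=0
t2.Δ1 w0=0 w1=0 w2=0 clk=1 w3=0
t2.Δ2 w0=0 w1=0 w2=0 clk=1 w3=1
t2.Δ3 w0=1 w1=0 w2=1 clk=1 w3=1
t2.Δ4 w0=0 w1=0 w2=1 clk=1 w3=1
t3.Δ0 w0=0 w1=0 w2=1 clk=1 w3=1
t3.Δ1 w0=0 w1=0 w2=1 clk=0 w3=1
t4.Δ0 w0=0 w1=0 w2=1 clk=0 w3=1
t4.Δ1 w0=0 w1=0 w2=1 clk=1 w3=1
t4.Δ2 w0=0 w1=0 w2=1 clk=1 w3=0
t4.Δ3 w0=1 w1=0 w2=0 clk=1 w3=0
t4.Δ4 w0=0 w1=0 w2=0 clk=1 w3=0
t5.Δ0 w0=0 w1=0 w2=0 clk=1 w3=0
t5.Δ1 w0=0 w1=0 w2=0 clk=0 w3=0
t6.Δ0 w0=0 w1=0 w2=0 clk=0 w3=0
t6.Δ1 w0=0 w1=0 w2=0 clk=1 w3=0
t6.Δ2 w0=0 w1=0 w2=0 clk=1 w3=1
t6.Δ3 w0=1 w1=0 w2=1 clk=1 w3=1
t6.Δ4 w0=0 w1=0 w2=1 clk=1 w3=1
t7.Δ0 w0=0 w1=0 w2=1 clk=1 w3=1
t7.Δ1 w0=0 w1=0 w2=1 clk=0 w3=1
t8.Δ0 w0=0 w1=0 w2=1 clk=0 w3=1
t8.Δ1 w0=0 w1=0 w2=1 clk=1 w3=1
t8.Δ2 w0=0 w1=0 w2=1 clk=1 w3=0
t8.Δ3 w0=1 w1=0 w2=0 clk=1 w3=0
t8.Δ4 w0=0 w1=0 w2=0 clk=1 w3=0
t9.Δ0 w0=0 w1=0 w2=0 clk=1 w3=0
t9.Δ1 w0=0 w1=0 w2=0 clk=0 w3=0
t10.Δ0 w0=0 w1=0 w2=0 clk=0 w3=0
t10.Δ1 w0=0 w1=0 w2=0 clk=1 w3=0
t10.Δ2 w0=0 w1=0 w2=0 clk=1 w3=1
t10.Δ3 w0=1 w1=0 w2=1 clk=1 w3=1
t10.Δ4 w0=0 w1=0 w2=1 clk=1 w3=1
t11.Δ0 w0=0 w1=0 w2=1 clk=1 w3=1
t11.Δ1 w0=0 w1=0 w2=1 clk=0 w3=1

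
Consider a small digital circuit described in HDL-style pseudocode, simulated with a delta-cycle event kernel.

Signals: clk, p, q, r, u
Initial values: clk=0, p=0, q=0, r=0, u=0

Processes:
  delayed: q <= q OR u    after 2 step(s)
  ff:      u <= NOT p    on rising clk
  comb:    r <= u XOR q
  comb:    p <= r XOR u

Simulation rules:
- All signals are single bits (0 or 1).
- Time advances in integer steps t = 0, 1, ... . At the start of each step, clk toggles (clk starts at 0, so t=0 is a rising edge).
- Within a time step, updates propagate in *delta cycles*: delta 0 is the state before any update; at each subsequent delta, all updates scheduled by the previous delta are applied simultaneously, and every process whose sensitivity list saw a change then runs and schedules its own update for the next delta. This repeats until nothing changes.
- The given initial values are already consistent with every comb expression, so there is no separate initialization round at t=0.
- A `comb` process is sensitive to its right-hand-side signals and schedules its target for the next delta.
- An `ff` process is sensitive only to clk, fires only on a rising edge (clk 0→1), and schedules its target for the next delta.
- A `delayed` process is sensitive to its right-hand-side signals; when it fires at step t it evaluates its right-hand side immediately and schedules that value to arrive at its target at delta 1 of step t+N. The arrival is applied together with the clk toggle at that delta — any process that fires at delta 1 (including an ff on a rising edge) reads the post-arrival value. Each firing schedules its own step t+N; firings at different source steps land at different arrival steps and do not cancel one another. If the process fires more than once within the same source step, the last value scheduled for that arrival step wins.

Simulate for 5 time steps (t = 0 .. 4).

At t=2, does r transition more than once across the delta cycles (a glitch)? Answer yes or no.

t=0 Δ0: q=0 r=0 p=0 u=0 clk=0
  Δ1: clk:0→1
  Δ2: u:0→1
  Δ3: r:0→1, p:0→1
  Δ4: p:1→0
  (4Δ to stable)
t=1 Δ0: q=0 r=1 p=0 u=1 clk=1
  Δ1: clk:1→0
  (1Δ to stable)
t=2 Δ0: q=0 r=1 p=0 u=1 clk=0
  Δ1: q:0→1, clk:0→1
  Δ2: r:1→0
  Δ3: p:0→1
  (3Δ to stable)
t=3 Δ0: q=1 r=0 p=1 u=1 clk=1
  Δ1: clk:1→0
  (1Δ to stable)
t=4 Δ0: q=1 r=0 p=1 u=1 clk=0
  Δ1: clk:0→1
  Δ2: u:1→0
  Δ3: r:0→1, p:1→0
  Δ4: p:0→1
  (4Δ to stable)

no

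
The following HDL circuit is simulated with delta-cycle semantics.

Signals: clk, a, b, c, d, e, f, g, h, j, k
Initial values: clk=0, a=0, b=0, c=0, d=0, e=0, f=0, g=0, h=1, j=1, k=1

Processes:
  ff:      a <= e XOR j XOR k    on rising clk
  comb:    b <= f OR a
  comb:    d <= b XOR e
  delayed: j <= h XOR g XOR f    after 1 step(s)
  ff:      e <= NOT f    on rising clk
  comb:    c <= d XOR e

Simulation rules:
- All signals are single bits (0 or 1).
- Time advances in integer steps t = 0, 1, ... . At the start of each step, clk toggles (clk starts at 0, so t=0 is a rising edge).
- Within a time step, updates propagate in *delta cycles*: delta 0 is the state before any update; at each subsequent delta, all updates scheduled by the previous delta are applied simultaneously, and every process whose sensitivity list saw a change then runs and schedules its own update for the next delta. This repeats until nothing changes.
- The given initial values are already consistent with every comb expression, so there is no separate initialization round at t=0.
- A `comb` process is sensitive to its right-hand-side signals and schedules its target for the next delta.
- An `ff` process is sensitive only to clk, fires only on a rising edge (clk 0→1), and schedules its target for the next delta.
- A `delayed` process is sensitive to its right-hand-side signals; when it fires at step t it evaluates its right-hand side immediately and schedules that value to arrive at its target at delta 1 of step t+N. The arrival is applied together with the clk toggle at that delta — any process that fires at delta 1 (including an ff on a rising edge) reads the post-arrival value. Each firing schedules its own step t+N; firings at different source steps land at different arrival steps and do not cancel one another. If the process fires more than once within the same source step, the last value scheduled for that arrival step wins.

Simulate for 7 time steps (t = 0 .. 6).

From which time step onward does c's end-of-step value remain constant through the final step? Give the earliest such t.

2

t0.Δ0 e=0 clk=0 h=1 b=0 k=1 a=0 c=0 f=0 j=1 g=0 d=0
t0.Δ1 e=0 clk=1 h=1 b=0 k=1 a=0 c=0 f=0 j=1 g=0 d=0
t0.Δ2 e=1 clk=1 h=1 b=0 k=1 a=0 c=0 f=0 j=1 g=0 d=0
t0.Δ3 e=1 clk=1 h=1 b=0 k=1 a=0 c=1 f=0 j=1 g=0 d=1
t0.Δ4 e=1 clk=1 h=1 b=0 k=1 a=0 c=0 f=0 j=1 g=0 d=1
t1.Δ0 e=1 clk=1 h=1 b=0 k=1 a=0 c=0 f=0 j=1 g=0 d=1
t1.Δ1 e=1 clk=0 h=1 b=0 k=1 a=0 c=0 f=0 j=1 g=0 d=1
t2.Δ0 e=1 clk=0 h=1 b=0 k=1 a=0 c=0 f=0 j=1 g=0 d=1
t2.Δ1 e=1 clk=1 h=1 b=0 k=1 a=0 c=0 f=0 j=1 g=0 d=1
t2.Δ2 e=1 clk=1 h=1 b=0 k=1 a=1 c=0 f=0 j=1 g=0 d=1
t2.Δ3 e=1 clk=1 h=1 b=1 k=1 a=1 c=0 f=0 j=1 g=0 d=1
t2.Δ4 e=1 clk=1 h=1 b=1 k=1 a=1 c=0 f=0 j=1 g=0 d=0
t2.Δ5 e=1 clk=1 h=1 b=1 k=1 a=1 c=1 f=0 j=1 g=0 d=0
t3.Δ0 e=1 clk=1 h=1 b=1 k=1 a=1 c=1 f=0 j=1 g=0 d=0
t3.Δ1 e=1 clk=0 h=1 b=1 k=1 a=1 c=1 f=0 j=1 g=0 d=0
t4.Δ0 e=1 clk=0 h=1 b=1 k=1 a=1 c=1 f=0 j=1 g=0 d=0
t4.Δ1 e=1 clk=1 h=1 b=1 k=1 a=1 c=1 f=0 j=1 g=0 d=0
t5.Δ0 e=1 clk=1 h=1 b=1 k=1 a=1 c=1 f=0 j=1 g=0 d=0
t5.Δ1 e=1 clk=0 h=1 b=1 k=1 a=1 c=1 f=0 j=1 g=0 d=0
t6.Δ0 e=1 clk=0 h=1 b=1 k=1 a=1 c=1 f=0 j=1 g=0 d=0
t6.Δ1 e=1 clk=1 h=1 b=1 k=1 a=1 c=1 f=0 j=1 g=0 d=0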